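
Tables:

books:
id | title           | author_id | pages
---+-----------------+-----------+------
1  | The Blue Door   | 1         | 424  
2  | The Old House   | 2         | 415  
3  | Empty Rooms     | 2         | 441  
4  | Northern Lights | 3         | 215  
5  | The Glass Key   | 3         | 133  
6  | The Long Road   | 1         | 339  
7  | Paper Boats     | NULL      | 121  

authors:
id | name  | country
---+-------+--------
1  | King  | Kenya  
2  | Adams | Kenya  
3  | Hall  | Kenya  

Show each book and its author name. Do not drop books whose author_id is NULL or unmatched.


LEFT JOIN keeps every row from books (the left table); where author_id has no match in authors, the author columns become NULL. Walk through each book:
  - book 1 (The Blue Door): author_id=1 -> matches King
  - book 2 (The Old House): author_id=2 -> matches Adams
  - book 3 (Empty Rooms): author_id=2 -> matches Adams
  - book 4 (Northern Lights): author_id=3 -> matches Hall
  - book 5 (The Glass Key): author_id=3 -> matches Hall
  - book 6 (The Long Road): author_id=1 -> matches King
  - book 7 (Paper Boats): author_id=NULL, no match -> kept with NULL
All 7 rows appear; 1 has NULL author.

SQL:
SELECT a.title, b.name AS author
FROM books a
LEFT JOIN authors b ON a.author_id = b.id

Result:
title           | author
----------------+-------
The Blue Door   | King  
The Old House   | Adams 
Empty Rooms     | Adams 
Northern Lights | Hall  
The Glass Key   | Hall  
The Long Road   | King  
Paper Boats     | NULL  


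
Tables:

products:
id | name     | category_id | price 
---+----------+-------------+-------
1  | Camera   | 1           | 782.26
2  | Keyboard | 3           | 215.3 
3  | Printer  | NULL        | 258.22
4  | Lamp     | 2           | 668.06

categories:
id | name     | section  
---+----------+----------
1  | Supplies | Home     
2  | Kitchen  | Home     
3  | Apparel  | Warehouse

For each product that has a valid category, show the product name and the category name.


INNER JOIN keeps only products rows whose category_id matches an id in categories. Walk through each product:
  - product 1 (Camera): category_id=1 -> matches Supplies
  - product 2 (Keyboard): category_id=3 -> matches Apparel
  - product 3 (Printer): category_id=NULL, no match -> dropped
  - product 4 (Lamp): category_id=2 -> matches Kitchen
So 1 of 4 rows is dropped.

SQL:
SELECT a.name, b.name AS category
FROM products a
INNER JOIN categories b ON a.category_id = b.id

Result:
name     | category
---------+---------
Camera   | Supplies
Keyboard | Apparel 
Lamp     | Kitchen 


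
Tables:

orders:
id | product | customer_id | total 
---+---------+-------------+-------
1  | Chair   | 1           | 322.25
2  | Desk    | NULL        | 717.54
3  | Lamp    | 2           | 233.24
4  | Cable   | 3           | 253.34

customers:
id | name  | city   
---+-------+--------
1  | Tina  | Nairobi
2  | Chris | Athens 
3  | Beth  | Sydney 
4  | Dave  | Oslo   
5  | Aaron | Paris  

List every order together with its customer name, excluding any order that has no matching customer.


INNER JOIN keeps only orders rows whose customer_id matches an id in customers. Walk through each order:
  - order 1 (Chair): customer_id=1 -> matches Tina
  - order 2 (Desk): customer_id=NULL, no match -> dropped
  - order 3 (Lamp): customer_id=2 -> matches Chris
  - order 4 (Cable): customer_id=3 -> matches Beth
So 1 of 4 rows is dropped.

SQL:
SELECT a.product, b.name AS customer
FROM orders a
INNER JOIN customers b ON a.customer_id = b.id

Result:
product | customer
--------+---------
Chair   | Tina    
Lamp    | Chris   
Cable   | Beth    


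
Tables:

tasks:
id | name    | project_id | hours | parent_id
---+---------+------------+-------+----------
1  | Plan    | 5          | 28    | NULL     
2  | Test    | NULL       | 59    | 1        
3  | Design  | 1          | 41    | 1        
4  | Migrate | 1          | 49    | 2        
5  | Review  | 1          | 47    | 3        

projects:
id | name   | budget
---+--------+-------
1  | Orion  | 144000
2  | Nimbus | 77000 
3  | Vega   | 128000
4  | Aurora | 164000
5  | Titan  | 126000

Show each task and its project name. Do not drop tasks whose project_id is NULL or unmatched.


LEFT JOIN keeps every row from tasks (the left table); where project_id has no match in projects, the project columns become NULL. Walk through each task:
  - task 1 (Plan): project_id=5 -> matches Titan
  - task 2 (Test): project_id=NULL, no match -> kept with NULL
  - task 3 (Design): project_id=1 -> matches Orion
  - task 4 (Migrate): project_id=1 -> matches Orion
  - task 5 (Review): project_id=1 -> matches Orion
All 5 rows appear; 1 has NULL project.

SQL:
SELECT a.name, b.name AS project
FROM tasks a
LEFT JOIN projects b ON a.project_id = b.id

Result:
name    | project
--------+--------
Plan    | Titan  
Test    | NULL   
Design  | Orion  
Migrate | Orion  
Review  | Orion  


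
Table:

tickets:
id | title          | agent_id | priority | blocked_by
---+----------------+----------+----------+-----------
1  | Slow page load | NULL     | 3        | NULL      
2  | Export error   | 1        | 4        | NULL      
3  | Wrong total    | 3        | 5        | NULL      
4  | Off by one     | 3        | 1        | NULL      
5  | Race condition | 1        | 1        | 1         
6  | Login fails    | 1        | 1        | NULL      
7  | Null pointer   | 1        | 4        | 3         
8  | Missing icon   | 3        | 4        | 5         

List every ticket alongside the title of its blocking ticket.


This is a self-join: tickets is joined to a second copy of itself, matching each row's blocked_by to another row's id. Use LEFT JOIN so rows with blocked_by=NULL are kept.
  - ticket 1 (Slow page load): blocked_by=NULL -> NULL
  - ticket 2 (Export error): blocked_by=NULL -> NULL
  - ticket 3 (Wrong total): blocked_by=NULL -> NULL
  - ticket 4 (Off by one): blocked_by=NULL -> NULL
  - ticket 5 (Race condition): blocked_by=1 -> Slow page load
  - ticket 6 (Login fails): blocked_by=NULL -> NULL
  - ticket 7 (Null pointer): blocked_by=3 -> Wrong total
  - ticket 8 (Missing icon): blocked_by=5 -> Race condition

SQL:
SELECT a.title AS item, b.title AS blocked_by
FROM tickets a
LEFT JOIN tickets b ON a.blocked_by = b.id

Result:
item           | blocked_by    
---------------+---------------
Slow page load | NULL          
Export error   | NULL          
Wrong total    | NULL          
Off by one     | NULL          
Race condition | Slow page load
Login fails    | NULL          
Null pointer   | Wrong total   
Missing icon   | Race condition


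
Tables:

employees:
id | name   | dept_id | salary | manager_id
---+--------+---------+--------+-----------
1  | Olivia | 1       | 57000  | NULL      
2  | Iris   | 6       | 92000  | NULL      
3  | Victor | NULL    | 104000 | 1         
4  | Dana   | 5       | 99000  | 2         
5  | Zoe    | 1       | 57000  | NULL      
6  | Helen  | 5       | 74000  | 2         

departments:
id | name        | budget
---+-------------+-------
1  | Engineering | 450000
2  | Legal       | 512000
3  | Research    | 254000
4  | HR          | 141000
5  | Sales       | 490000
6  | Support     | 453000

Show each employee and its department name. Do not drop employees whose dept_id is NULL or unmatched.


LEFT JOIN keeps every row from employees (the left table); where dept_id has no match in departments, the department columns become NULL. Walk through each employee:
  - employee 1 (Olivia): dept_id=1 -> matches Engineering
  - employee 2 (Iris): dept_id=6 -> matches Support
  - employee 3 (Victor): dept_id=NULL, no match -> kept with NULL
  - employee 4 (Dana): dept_id=5 -> matches Sales
  - employee 5 (Zoe): dept_id=1 -> matches Engineering
  - employee 6 (Helen): dept_id=5 -> matches Sales
All 6 rows appear; 1 has NULL department.

SQL:
SELECT a.name, b.name AS department
FROM employees a
LEFT JOIN departments b ON a.dept_id = b.id

Result:
name   | department 
-------+------------
Olivia | Engineering
Iris   | Support    
Victor | NULL       
Dana   | Sales      
Zoe    | Engineering
Helen  | Sales      


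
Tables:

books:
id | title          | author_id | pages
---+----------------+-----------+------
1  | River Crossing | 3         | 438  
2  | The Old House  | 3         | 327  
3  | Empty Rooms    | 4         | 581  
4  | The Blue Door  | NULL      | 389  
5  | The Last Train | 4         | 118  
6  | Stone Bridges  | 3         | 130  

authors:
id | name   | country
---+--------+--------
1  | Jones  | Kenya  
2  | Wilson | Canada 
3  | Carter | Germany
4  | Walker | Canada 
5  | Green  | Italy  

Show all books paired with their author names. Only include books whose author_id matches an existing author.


INNER JOIN keeps only books rows whose author_id matches an id in authors. Walk through each book:
  - book 1 (River Crossing): author_id=3 -> matches Carter
  - book 2 (The Old House): author_id=3 -> matches Carter
  - book 3 (Empty Rooms): author_id=4 -> matches Walker
  - book 4 (The Blue Door): author_id=NULL, no match -> dropped
  - book 5 (The Last Train): author_id=4 -> matches Walker
  - book 6 (Stone Bridges): author_id=3 -> matches Carter
So 1 of 6 rows is dropped.

SQL:
SELECT a.title, b.name AS author
FROM books a
INNER JOIN authors b ON a.author_id = b.id

Result:
title          | author
---------------+-------
River Crossing | Carter
The Old House  | Carter
Empty Rooms    | Walker
The Last Train | Walker
Stone Bridges  | Carter


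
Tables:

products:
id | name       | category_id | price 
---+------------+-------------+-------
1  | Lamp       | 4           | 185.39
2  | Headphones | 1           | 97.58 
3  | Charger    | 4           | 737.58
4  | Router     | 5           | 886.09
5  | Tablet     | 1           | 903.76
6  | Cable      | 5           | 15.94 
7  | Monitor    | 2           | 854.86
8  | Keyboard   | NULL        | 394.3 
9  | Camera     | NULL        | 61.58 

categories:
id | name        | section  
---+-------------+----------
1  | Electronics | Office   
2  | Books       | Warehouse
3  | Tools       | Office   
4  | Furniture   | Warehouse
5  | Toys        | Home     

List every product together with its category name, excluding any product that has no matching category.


INNER JOIN keeps only products rows whose category_id matches an id in categories. Walk through each product:
  - product 1 (Lamp): category_id=4 -> matches Furniture
  - product 2 (Headphones): category_id=1 -> matches Electronics
  - product 3 (Charger): category_id=4 -> matches Furniture
  - product 4 (Router): category_id=5 -> matches Toys
  - product 5 (Tablet): category_id=1 -> matches Electronics
  - product 6 (Cable): category_id=5 -> matches Toys
  - product 7 (Monitor): category_id=2 -> matches Books
  - product 8 (Keyboard): category_id=NULL, no match -> dropped
  - product 9 (Camera): category_id=NULL, no match -> dropped
So 2 of 9 rows are dropped.

SQL:
SELECT a.name, b.name AS category
FROM products a
INNER JOIN categories b ON a.category_id = b.id

Result:
name       | category   
-----------+------------
Lamp       | Furniture  
Headphones | Electronics
Charger    | Furniture  
Router     | Toys       
Tablet     | Electronics
Cable      | Toys       
Monitor    | Books      


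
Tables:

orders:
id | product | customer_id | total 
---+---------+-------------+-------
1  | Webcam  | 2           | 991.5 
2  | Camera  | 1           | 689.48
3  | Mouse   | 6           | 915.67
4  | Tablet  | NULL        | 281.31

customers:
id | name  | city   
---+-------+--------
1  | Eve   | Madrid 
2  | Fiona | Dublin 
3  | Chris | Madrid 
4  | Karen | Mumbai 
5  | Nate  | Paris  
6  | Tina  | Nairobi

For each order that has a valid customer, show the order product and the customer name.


INNER JOIN keeps only orders rows whose customer_id matches an id in customers. Walk through each order:
  - order 1 (Webcam): customer_id=2 -> matches Fiona
  - order 2 (Camera): customer_id=1 -> matches Eve
  - order 3 (Mouse): customer_id=6 -> matches Tina
  - order 4 (Tablet): customer_id=NULL, no match -> dropped
So 1 of 4 rows is dropped.

SQL:
SELECT a.product, b.name AS customer
FROM orders a
INNER JOIN customers b ON a.customer_id = b.id

Result:
product | customer
--------+---------
Webcam  | Fiona   
Camera  | Eve     
Mouse   | Tina    


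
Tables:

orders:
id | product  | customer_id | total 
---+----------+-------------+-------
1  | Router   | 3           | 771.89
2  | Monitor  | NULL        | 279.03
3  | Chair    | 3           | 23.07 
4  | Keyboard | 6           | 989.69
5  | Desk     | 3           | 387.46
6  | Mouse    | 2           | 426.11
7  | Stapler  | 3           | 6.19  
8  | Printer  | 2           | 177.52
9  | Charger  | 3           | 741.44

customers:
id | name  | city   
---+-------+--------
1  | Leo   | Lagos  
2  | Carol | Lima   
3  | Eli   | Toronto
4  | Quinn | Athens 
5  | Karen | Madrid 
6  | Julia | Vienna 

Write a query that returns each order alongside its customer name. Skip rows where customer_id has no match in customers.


INNER JOIN keeps only orders rows whose customer_id matches an id in customers. Walk through each order:
  - order 1 (Router): customer_id=3 -> matches Eli
  - order 2 (Monitor): customer_id=NULL, no match -> dropped
  - order 3 (Chair): customer_id=3 -> matches Eli
  - order 4 (Keyboard): customer_id=6 -> matches Julia
  - order 5 (Desk): customer_id=3 -> matches Eli
  - order 6 (Mouse): customer_id=2 -> matches Carol
  - order 7 (Stapler): customer_id=3 -> matches Eli
  - order 8 (Printer): customer_id=2 -> matches Carol
  - order 9 (Charger): customer_id=3 -> matches Eli
So 1 of 9 rows is dropped.

SQL:
SELECT a.product, b.name AS customer
FROM orders a
INNER JOIN customers b ON a.customer_id = b.id

Result:
product  | customer
---------+---------
Router   | Eli     
Chair    | Eli     
Keyboard | Julia   
Desk     | Eli     
Mouse    | Carol   
Stapler  | Eli     
Printer  | Carol   
Charger  | Eli     


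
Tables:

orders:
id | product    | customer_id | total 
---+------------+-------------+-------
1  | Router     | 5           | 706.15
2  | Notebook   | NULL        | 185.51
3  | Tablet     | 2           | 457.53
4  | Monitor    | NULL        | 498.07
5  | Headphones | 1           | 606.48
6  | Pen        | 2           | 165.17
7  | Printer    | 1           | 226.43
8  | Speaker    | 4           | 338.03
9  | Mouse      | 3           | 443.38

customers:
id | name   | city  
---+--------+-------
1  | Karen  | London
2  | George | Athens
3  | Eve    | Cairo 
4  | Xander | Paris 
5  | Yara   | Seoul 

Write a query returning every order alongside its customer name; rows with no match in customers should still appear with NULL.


LEFT JOIN keeps every row from orders (the left table); where customer_id has no match in customers, the customer columns become NULL. Walk through each order:
  - order 1 (Router): customer_id=5 -> matches Yara
  - order 2 (Notebook): customer_id=NULL, no match -> kept with NULL
  - order 3 (Tablet): customer_id=2 -> matches George
  - order 4 (Monitor): customer_id=NULL, no match -> kept with NULL
  - order 5 (Headphones): customer_id=1 -> matches Karen
  - order 6 (Pen): customer_id=2 -> matches George
  - order 7 (Printer): customer_id=1 -> matches Karen
  - order 8 (Speaker): customer_id=4 -> matches Xander
  - order 9 (Mouse): customer_id=3 -> matches Eve
All 9 rows appear; 2 have NULL customer.

SQL:
SELECT a.product, b.name AS customer
FROM orders a
LEFT JOIN customers b ON a.customer_id = b.id

Result:
product    | customer
-----------+---------
Router     | Yara    
Notebook   | NULL    
Tablet     | George  
Monitor    | NULL    
Headphones | Karen   
Pen        | George  
Printer    | Karen   
Speaker    | Xander  
Mouse      | Eve     


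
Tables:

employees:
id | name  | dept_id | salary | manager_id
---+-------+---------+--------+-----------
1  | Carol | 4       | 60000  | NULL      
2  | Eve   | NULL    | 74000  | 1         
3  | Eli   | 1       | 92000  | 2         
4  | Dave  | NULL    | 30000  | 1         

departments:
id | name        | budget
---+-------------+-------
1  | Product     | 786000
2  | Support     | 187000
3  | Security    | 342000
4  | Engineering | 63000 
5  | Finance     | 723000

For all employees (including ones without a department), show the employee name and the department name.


LEFT JOIN keeps every row from employees (the left table); where dept_id has no match in departments, the department columns become NULL. Walk through each employee:
  - employee 1 (Carol): dept_id=4 -> matches Engineering
  - employee 2 (Eve): dept_id=NULL, no match -> kept with NULL
  - employee 3 (Eli): dept_id=1 -> matches Product
  - employee 4 (Dave): dept_id=NULL, no match -> kept with NULL
All 4 rows appear; 2 have NULL department.

SQL:
SELECT a.name, b.name AS department
FROM employees a
LEFT JOIN departments b ON a.dept_id = b.id

Result:
name  | department 
------+------------
Carol | Engineering
Eve   | NULL       
Eli   | Product    
Dave  | NULL       


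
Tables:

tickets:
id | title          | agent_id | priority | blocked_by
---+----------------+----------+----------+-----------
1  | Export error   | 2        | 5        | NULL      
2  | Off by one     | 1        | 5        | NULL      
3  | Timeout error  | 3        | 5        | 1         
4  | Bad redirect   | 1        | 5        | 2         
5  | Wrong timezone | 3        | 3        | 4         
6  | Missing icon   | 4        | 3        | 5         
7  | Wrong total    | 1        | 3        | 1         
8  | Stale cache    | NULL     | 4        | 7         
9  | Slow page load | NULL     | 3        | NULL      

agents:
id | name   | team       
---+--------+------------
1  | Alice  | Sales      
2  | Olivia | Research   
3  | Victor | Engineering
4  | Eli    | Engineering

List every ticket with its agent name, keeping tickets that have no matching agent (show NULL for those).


LEFT JOIN keeps every row from tickets (the left table); where agent_id has no match in agents, the agent columns become NULL. Walk through each ticket:
  - ticket 1 (Export error): agent_id=2 -> matches Olivia
  - ticket 2 (Off by one): agent_id=1 -> matches Alice
  - ticket 3 (Timeout error): agent_id=3 -> matches Victor
  - ticket 4 (Bad redirect): agent_id=1 -> matches Alice
  - ticket 5 (Wrong timezone): agent_id=3 -> matches Victor
  - ticket 6 (Missing icon): agent_id=4 -> matches Eli
  - ticket 7 (Wrong total): agent_id=1 -> matches Alice
  - ticket 8 (Stale cache): agent_id=NULL, no match -> kept with NULL
  - ticket 9 (Slow page load): agent_id=NULL, no match -> kept with NULL
All 9 rows appear; 2 have NULL agent.

SQL:
SELECT a.title, b.name AS agent
FROM tickets a
LEFT JOIN agents b ON a.agent_id = b.id

Result:
title          | agent 
---------------+-------
Export error   | Olivia
Off by one     | Alice 
Timeout error  | Victor
Bad redirect   | Alice 
Wrong timezone | Victor
Missing icon   | Eli   
Wrong total    | Alice 
Stale cache    | NULL  
Slow page load | NULL  


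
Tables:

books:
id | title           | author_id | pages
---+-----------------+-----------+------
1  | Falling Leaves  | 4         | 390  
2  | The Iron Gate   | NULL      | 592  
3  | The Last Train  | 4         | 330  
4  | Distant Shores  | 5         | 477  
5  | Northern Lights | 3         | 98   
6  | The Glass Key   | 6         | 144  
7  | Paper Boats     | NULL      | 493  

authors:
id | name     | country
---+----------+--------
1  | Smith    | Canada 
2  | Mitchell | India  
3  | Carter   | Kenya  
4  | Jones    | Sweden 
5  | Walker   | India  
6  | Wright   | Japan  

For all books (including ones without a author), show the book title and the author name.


LEFT JOIN keeps every row from books (the left table); where author_id has no match in authors, the author columns become NULL. Walk through each book:
  - book 1 (Falling Leaves): author_id=4 -> matches Jones
  - book 2 (The Iron Gate): author_id=NULL, no match -> kept with NULL
  - book 3 (The Last Train): author_id=4 -> matches Jones
  - book 4 (Distant Shores): author_id=5 -> matches Walker
  - book 5 (Northern Lights): author_id=3 -> matches Carter
  - book 6 (The Glass Key): author_id=6 -> matches Wright
  - book 7 (Paper Boats): author_id=NULL, no match -> kept with NULL
All 7 rows appear; 2 have NULL author.

SQL:
SELECT a.title, b.name AS author
FROM books a
LEFT JOIN authors b ON a.author_id = b.id

Result:
title           | author
----------------+-------
Falling Leaves  | Jones 
The Iron Gate   | NULL  
The Last Train  | Jones 
Distant Shores  | Walker
Northern Lights | Carter
The Glass Key   | Wright
Paper Boats     | NULL  


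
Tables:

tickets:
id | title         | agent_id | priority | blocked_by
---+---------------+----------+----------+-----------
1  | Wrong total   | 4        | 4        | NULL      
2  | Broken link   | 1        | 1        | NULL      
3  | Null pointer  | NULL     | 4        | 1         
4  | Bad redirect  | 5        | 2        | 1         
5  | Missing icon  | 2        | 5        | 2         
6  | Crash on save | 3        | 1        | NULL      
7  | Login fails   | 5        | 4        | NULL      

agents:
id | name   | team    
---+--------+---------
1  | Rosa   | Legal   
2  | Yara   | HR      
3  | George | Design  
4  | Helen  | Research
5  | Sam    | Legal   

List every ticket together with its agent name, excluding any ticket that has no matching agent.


INNER JOIN keeps only tickets rows whose agent_id matches an id in agents. Walk through each ticket:
  - ticket 1 (Wrong total): agent_id=4 -> matches Helen
  - ticket 2 (Broken link): agent_id=1 -> matches Rosa
  - ticket 3 (Null pointer): agent_id=NULL, no match -> dropped
  - ticket 4 (Bad redirect): agent_id=5 -> matches Sam
  - ticket 5 (Missing icon): agent_id=2 -> matches Yara
  - ticket 6 (Crash on save): agent_id=3 -> matches George
  - ticket 7 (Login fails): agent_id=5 -> matches Sam
So 1 of 7 rows is dropped.

SQL:
SELECT a.title, b.name AS agent
FROM tickets a
INNER JOIN agents b ON a.agent_id = b.id

Result:
title         | agent 
--------------+-------
Wrong total   | Helen 
Broken link   | Rosa  
Bad redirect  | Sam   
Missing icon  | Yara  
Crash on save | George
Login fails   | Sam   


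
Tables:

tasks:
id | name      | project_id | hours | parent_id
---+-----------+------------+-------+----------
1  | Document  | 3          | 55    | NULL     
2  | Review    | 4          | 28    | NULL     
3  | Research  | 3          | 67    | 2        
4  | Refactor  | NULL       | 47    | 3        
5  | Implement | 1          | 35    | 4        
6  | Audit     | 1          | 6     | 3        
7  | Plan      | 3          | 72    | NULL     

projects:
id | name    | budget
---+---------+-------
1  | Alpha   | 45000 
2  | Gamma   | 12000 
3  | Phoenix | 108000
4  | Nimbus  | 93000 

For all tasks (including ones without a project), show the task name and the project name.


LEFT JOIN keeps every row from tasks (the left table); where project_id has no match in projects, the project columns become NULL. Walk through each task:
  - task 1 (Document): project_id=3 -> matches Phoenix
  - task 2 (Review): project_id=4 -> matches Nimbus
  - task 3 (Research): project_id=3 -> matches Phoenix
  - task 4 (Refactor): project_id=NULL, no match -> kept with NULL
  - task 5 (Implement): project_id=1 -> matches Alpha
  - task 6 (Audit): project_id=1 -> matches Alpha
  - task 7 (Plan): project_id=3 -> matches Phoenix
All 7 rows appear; 1 has NULL project.

SQL:
SELECT a.name, b.name AS project
FROM tasks a
LEFT JOIN projects b ON a.project_id = b.id

Result:
name      | project
----------+--------
Document  | Phoenix
Review    | Nimbus 
Research  | Phoenix
Refactor  | NULL   
Implement | Alpha  
Audit     | Alpha  
Plan      | Phoenix


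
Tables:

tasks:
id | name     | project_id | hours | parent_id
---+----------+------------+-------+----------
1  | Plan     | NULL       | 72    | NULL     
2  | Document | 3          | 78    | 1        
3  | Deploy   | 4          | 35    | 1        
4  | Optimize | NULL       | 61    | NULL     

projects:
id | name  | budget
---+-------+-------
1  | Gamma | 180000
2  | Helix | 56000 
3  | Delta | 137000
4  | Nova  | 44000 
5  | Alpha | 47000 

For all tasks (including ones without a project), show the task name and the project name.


LEFT JOIN keeps every row from tasks (the left table); where project_id has no match in projects, the project columns become NULL. Walk through each task:
  - task 1 (Plan): project_id=NULL, no match -> kept with NULL
  - task 2 (Document): project_id=3 -> matches Delta
  - task 3 (Deploy): project_id=4 -> matches Nova
  - task 4 (Optimize): project_id=NULL, no match -> kept with NULL
All 4 rows appear; 2 have NULL project.

SQL:
SELECT a.name, b.name AS project
FROM tasks a
LEFT JOIN projects b ON a.project_id = b.id

Result:
name     | project
---------+--------
Plan     | NULL   
Document | Delta  
Deploy   | Nova   
Optimize | NULL   


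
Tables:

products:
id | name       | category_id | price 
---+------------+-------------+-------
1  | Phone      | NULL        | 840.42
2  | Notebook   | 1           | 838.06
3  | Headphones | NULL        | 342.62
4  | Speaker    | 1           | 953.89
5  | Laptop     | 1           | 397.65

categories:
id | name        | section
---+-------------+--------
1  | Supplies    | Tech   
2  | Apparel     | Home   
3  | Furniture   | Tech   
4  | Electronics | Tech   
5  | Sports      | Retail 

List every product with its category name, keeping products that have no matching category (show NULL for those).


LEFT JOIN keeps every row from products (the left table); where category_id has no match in categories, the category columns become NULL. Walk through each product:
  - product 1 (Phone): category_id=NULL, no match -> kept with NULL
  - product 2 (Notebook): category_id=1 -> matches Supplies
  - product 3 (Headphones): category_id=NULL, no match -> kept with NULL
  - product 4 (Speaker): category_id=1 -> matches Supplies
  - product 5 (Laptop): category_id=1 -> matches Supplies
All 5 rows appear; 2 have NULL category.

SQL:
SELECT a.name, b.name AS category
FROM products a
LEFT JOIN categories b ON a.category_id = b.id

Result:
name       | category
-----------+---------
Phone      | NULL    
Notebook   | Supplies
Headphones | NULL    
Speaker    | Supplies
Laptop     | Supplies


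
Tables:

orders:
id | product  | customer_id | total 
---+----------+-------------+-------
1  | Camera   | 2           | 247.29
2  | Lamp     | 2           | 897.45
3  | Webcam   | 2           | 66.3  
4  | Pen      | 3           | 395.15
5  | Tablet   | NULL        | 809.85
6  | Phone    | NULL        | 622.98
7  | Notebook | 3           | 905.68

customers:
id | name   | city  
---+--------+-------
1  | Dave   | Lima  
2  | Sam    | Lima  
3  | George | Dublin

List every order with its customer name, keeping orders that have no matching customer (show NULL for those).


LEFT JOIN keeps every row from orders (the left table); where customer_id has no match in customers, the customer columns become NULL. Walk through each order:
  - order 1 (Camera): customer_id=2 -> matches Sam
  - order 2 (Lamp): customer_id=2 -> matches Sam
  - order 3 (Webcam): customer_id=2 -> matches Sam
  - order 4 (Pen): customer_id=3 -> matches George
  - order 5 (Tablet): customer_id=NULL, no match -> kept with NULL
  - order 6 (Phone): customer_id=NULL, no match -> kept with NULL
  - order 7 (Notebook): customer_id=3 -> matches George
All 7 rows appear; 2 have NULL customer.

SQL:
SELECT a.product, b.name AS customer
FROM orders a
LEFT JOIN customers b ON a.customer_id = b.id

Result:
product  | customer
---------+---------
Camera   | Sam     
Lamp     | Sam     
Webcam   | Sam     
Pen      | George  
Tablet   | NULL    
Phone    | NULL    
Notebook | George  


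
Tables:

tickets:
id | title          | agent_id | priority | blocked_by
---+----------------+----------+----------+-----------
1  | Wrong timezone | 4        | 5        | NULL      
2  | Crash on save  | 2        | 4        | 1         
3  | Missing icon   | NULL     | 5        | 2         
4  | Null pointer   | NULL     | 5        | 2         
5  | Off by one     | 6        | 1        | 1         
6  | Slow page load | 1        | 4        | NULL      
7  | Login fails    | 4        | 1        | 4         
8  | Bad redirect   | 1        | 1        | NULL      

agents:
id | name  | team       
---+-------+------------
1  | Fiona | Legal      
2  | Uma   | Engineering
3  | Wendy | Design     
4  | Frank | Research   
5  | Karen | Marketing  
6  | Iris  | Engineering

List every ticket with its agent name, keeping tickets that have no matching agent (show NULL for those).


LEFT JOIN keeps every row from tickets (the left table); where agent_id has no match in agents, the agent columns become NULL. Walk through each ticket:
  - ticket 1 (Wrong timezone): agent_id=4 -> matches Frank
  - ticket 2 (Crash on save): agent_id=2 -> matches Uma
  - ticket 3 (Missing icon): agent_id=NULL, no match -> kept with NULL
  - ticket 4 (Null pointer): agent_id=NULL, no match -> kept with NULL
  - ticket 5 (Off by one): agent_id=6 -> matches Iris
  - ticket 6 (Slow page load): agent_id=1 -> matches Fiona
  - ticket 7 (Login fails): agent_id=4 -> matches Frank
  - ticket 8 (Bad redirect): agent_id=1 -> matches Fiona
All 8 rows appear; 2 have NULL agent.

SQL:
SELECT a.title, b.name AS agent
FROM tickets a
LEFT JOIN agents b ON a.agent_id = b.id

Result:
title          | agent
---------------+------
Wrong timezone | Frank
Crash on save  | Uma  
Missing icon   | NULL 
Null pointer   | NULL 
Off by one     | Iris 
Slow page load | Fiona
Login fails    | Frank
Bad redirect   | Fiona


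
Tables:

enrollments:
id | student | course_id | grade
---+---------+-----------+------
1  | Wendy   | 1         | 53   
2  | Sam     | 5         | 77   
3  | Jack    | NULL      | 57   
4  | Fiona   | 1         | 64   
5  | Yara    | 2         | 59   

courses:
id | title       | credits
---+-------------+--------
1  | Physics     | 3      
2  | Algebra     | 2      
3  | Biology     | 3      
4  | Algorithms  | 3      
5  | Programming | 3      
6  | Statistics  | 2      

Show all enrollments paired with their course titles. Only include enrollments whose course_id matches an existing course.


INNER JOIN keeps only enrollments rows whose course_id matches an id in courses. Walk through each enrollment:
  - enrollment 1 (Wendy): course_id=1 -> matches Physics
  - enrollment 2 (Sam): course_id=5 -> matches Programming
  - enrollment 3 (Jack): course_id=NULL, no match -> dropped
  - enrollment 4 (Fiona): course_id=1 -> matches Physics
  - enrollment 5 (Yara): course_id=2 -> matches Algebra
So 1 of 5 rows is dropped.

SQL:
SELECT a.student, b.title AS course
FROM enrollments a
INNER JOIN courses b ON a.course_id = b.id

Result:
student | course     
--------+------------
Wendy   | Physics    
Sam     | Programming
Fiona   | Physics    
Yara    | Algebra    


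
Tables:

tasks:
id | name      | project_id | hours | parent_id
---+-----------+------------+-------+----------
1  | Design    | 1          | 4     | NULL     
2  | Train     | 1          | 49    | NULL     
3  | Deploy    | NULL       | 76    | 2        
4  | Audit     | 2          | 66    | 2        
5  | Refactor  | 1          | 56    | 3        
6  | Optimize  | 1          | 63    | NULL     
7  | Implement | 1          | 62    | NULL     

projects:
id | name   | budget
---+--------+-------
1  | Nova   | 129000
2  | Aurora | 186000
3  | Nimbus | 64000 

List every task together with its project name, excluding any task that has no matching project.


INNER JOIN keeps only tasks rows whose project_id matches an id in projects. Walk through each task:
  - task 1 (Design): project_id=1 -> matches Nova
  - task 2 (Train): project_id=1 -> matches Nova
  - task 3 (Deploy): project_id=NULL, no match -> dropped
  - task 4 (Audit): project_id=2 -> matches Aurora
  - task 5 (Refactor): project_id=1 -> matches Nova
  - task 6 (Optimize): project_id=1 -> matches Nova
  - task 7 (Implement): project_id=1 -> matches Nova
So 1 of 7 rows is dropped.

SQL:
SELECT a.name, b.name AS project
FROM tasks a
INNER JOIN projects b ON a.project_id = b.id

Result:
name      | project
----------+--------
Design    | Nova   
Train     | Nova   
Audit     | Aurora 
Refactor  | Nova   
Optimize  | Nova   
Implement | Nova   


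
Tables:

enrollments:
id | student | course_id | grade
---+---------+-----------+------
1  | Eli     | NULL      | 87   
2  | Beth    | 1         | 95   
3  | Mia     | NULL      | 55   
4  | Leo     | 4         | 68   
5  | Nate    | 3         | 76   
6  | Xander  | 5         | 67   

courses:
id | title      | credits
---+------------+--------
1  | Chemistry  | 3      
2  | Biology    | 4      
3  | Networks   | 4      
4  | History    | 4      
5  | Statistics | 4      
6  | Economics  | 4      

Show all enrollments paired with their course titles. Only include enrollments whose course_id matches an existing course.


INNER JOIN keeps only enrollments rows whose course_id matches an id in courses. Walk through each enrollment:
  - enrollment 1 (Eli): course_id=NULL, no match -> dropped
  - enrollment 2 (Beth): course_id=1 -> matches Chemistry
  - enrollment 3 (Mia): course_id=NULL, no match -> dropped
  - enrollment 4 (Leo): course_id=4 -> matches History
  - enrollment 5 (Nate): course_id=3 -> matches Networks
  - enrollment 6 (Xander): course_id=5 -> matches Statistics
So 2 of 6 rows are dropped.

SQL:
SELECT a.student, b.title AS course
FROM enrollments a
INNER JOIN courses b ON a.course_id = b.id

Result:
student | course    
--------+-----------
Beth    | Chemistry 
Leo     | History   
Nate    | Networks  
Xander  | Statistics


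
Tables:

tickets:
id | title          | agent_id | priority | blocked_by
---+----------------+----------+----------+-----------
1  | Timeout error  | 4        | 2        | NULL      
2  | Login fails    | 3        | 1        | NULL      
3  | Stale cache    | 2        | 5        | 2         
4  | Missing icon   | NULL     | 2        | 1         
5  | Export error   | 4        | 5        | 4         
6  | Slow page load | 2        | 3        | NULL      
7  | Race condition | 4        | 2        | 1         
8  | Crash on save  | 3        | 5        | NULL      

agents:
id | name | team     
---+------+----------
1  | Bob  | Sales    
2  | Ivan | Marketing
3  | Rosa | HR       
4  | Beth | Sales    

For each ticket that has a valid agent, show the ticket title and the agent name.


INNER JOIN keeps only tickets rows whose agent_id matches an id in agents. Walk through each ticket:
  - ticket 1 (Timeout error): agent_id=4 -> matches Beth
  - ticket 2 (Login fails): agent_id=3 -> matches Rosa
  - ticket 3 (Stale cache): agent_id=2 -> matches Ivan
  - ticket 4 (Missing icon): agent_id=NULL, no match -> dropped
  - ticket 5 (Export error): agent_id=4 -> matches Beth
  - ticket 6 (Slow page load): agent_id=2 -> matches Ivan
  - ticket 7 (Race condition): agent_id=4 -> matches Beth
  - ticket 8 (Crash on save): agent_id=3 -> matches Rosa
So 1 of 8 rows is dropped.

SQL:
SELECT a.title, b.name AS agent
FROM tickets a
INNER JOIN agents b ON a.agent_id = b.id

Result:
title          | agent
---------------+------
Timeout error  | Beth 
Login fails    | Rosa 
Stale cache    | Ivan 
Export error   | Beth 
Slow page load | Ivan 
Race condition | Beth 
Crash on save  | Rosa 


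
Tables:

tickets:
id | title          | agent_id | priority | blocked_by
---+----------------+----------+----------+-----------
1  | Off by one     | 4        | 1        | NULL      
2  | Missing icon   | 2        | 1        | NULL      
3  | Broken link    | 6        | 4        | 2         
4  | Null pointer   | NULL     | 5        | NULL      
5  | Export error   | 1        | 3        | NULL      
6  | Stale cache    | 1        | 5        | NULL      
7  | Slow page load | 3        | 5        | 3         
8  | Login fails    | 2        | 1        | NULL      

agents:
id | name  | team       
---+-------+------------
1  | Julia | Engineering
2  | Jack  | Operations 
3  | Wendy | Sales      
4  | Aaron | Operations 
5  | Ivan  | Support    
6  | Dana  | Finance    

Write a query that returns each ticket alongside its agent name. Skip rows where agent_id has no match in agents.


INNER JOIN keeps only tickets rows whose agent_id matches an id in agents. Walk through each ticket:
  - ticket 1 (Off by one): agent_id=4 -> matches Aaron
  - ticket 2 (Missing icon): agent_id=2 -> matches Jack
  - ticket 3 (Broken link): agent_id=6 -> matches Dana
  - ticket 4 (Null pointer): agent_id=NULL, no match -> dropped
  - ticket 5 (Export error): agent_id=1 -> matches Julia
  - ticket 6 (Stale cache): agent_id=1 -> matches Julia
  - ticket 7 (Slow page load): agent_id=3 -> matches Wendy
  - ticket 8 (Login fails): agent_id=2 -> matches Jack
So 1 of 8 rows is dropped.

SQL:
SELECT a.title, b.name AS agent
FROM tickets a
INNER JOIN agents b ON a.agent_id = b.id

Result:
title          | agent
---------------+------
Off by one     | Aaron
Missing icon   | Jack 
Broken link    | Dana 
Export error   | Julia
Stale cache    | Julia
Slow page load | Wendy
Login fails    | Jack 


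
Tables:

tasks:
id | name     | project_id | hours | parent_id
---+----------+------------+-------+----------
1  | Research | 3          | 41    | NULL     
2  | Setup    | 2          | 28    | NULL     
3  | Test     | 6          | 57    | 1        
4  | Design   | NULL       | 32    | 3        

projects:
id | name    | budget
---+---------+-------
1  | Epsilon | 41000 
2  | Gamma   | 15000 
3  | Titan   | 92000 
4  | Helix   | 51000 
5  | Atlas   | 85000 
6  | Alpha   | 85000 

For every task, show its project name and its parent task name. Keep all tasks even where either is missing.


Two LEFT JOINs from the same base table tasks: one to projects via project_id, one to tasks itself via parent_id. Both are LEFT so every task is preserved.
Match against projects:
  - task 1 (Research): project_id=3 -> matches Titan
  - task 2 (Setup): project_id=2 -> matches Gamma
  - task 3 (Test): project_id=6 -> matches Alpha
  - task 4 (Design): project_id=NULL, no match -> kept with NULL
Match against tasks (self):
  - task 1 (Research): parent_id=NULL -> NULL
  - task 2 (Setup): parent_id=NULL -> NULL
  - task 3 (Test): parent_id=1 -> Research
  - task 4 (Design): parent_id=3 -> Test

SQL:
SELECT a.name, b.name AS project, c.name AS parent
FROM tasks a
LEFT JOIN projects b ON a.project_id = b.id
LEFT JOIN tasks c ON a.parent_id = c.id

Result:
name     | project | parent  
---------+---------+---------
Research | Titan   | NULL    
Setup    | Gamma   | NULL    
Test     | Alpha   | Research
Design   | NULL    | Test    


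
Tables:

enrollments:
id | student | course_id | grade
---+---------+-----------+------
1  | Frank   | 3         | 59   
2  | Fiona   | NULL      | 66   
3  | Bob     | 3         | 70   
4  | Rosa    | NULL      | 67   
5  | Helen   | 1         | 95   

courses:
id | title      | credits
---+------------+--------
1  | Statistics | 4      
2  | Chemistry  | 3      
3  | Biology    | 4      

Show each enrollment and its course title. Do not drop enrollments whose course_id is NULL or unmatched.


LEFT JOIN keeps every row from enrollments (the left table); where course_id has no match in courses, the course columns become NULL. Walk through each enrollment:
  - enrollment 1 (Frank): course_id=3 -> matches Biology
  - enrollment 2 (Fiona): course_id=NULL, no match -> kept with NULL
  - enrollment 3 (Bob): course_id=3 -> matches Biology
  - enrollment 4 (Rosa): course_id=NULL, no match -> kept with NULL
  - enrollment 5 (Helen): course_id=1 -> matches Statistics
All 5 rows appear; 2 have NULL course.

SQL:
SELECT a.student, b.title AS course
FROM enrollments a
LEFT JOIN courses b ON a.course_id = b.id

Result:
student | course    
--------+-----------
Frank   | Biology   
Fiona   | NULL      
Bob     | Biology   
Rosa    | NULL      
Helen   | Statistics


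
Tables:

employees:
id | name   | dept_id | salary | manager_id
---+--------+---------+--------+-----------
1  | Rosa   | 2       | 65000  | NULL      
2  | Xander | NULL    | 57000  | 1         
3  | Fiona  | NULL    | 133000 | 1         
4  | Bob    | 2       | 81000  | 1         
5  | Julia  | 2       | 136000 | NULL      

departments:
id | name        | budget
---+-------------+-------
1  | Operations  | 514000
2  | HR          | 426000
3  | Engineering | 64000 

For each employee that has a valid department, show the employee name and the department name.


INNER JOIN keeps only employees rows whose dept_id matches an id in departments. Walk through each employee:
  - employee 1 (Rosa): dept_id=2 -> matches HR
  - employee 2 (Xander): dept_id=NULL, no match -> dropped
  - employee 3 (Fiona): dept_id=NULL, no match -> dropped
  - employee 4 (Bob): dept_id=2 -> matches HR
  - employee 5 (Julia): dept_id=2 -> matches HR
So 2 of 5 rows are dropped.

SQL:
SELECT a.name, b.name AS department
FROM employees a
INNER JOIN departments b ON a.dept_id = b.id

Result:
name  | department
------+-----------
Rosa  | HR        
Bob   | HR        
Julia | HR        
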